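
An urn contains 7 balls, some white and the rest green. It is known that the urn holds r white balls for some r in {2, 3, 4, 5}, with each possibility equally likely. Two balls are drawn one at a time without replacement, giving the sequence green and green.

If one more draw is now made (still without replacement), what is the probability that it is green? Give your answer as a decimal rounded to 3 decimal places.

0.450

Compute the likelihood of the observed sequence for each case: P(data | r = 2) = (5/7)(4/6) = 10/21; P(data | r = 3) = (4/7)(3/6) = 2/7; P(data | r = 4) = (3/7)(2/6) = 1/7; P(data | r = 5) = (2/7)(1/6) = 1/21.
Multiplying each by its prior: 1/4 · 10/21 = 5/42, 1/4 · 2/7 = 1/14, 1/4 · 1/7 = 1/28, 1/4 · 1/21 = 1/84; these sum to 5/21.
Dividing through by the total gives posterior P(r = 2 | data) = 1/2, P(r = 3 | data) = 3/10, P(r = 4 | data) = 3/20, P(r = 5 | data) = 1/20.
So P(green next | data) = Σ P(green next | H) P(H | data) = (3/5)(1/2) + (2/5)(3/10) + (1/5)(3/20) + (0)(1/20) = 9/20.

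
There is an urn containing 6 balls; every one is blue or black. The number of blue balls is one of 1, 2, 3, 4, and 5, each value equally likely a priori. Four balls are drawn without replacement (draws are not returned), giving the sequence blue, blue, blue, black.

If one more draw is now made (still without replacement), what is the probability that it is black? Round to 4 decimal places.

0.3333

For each hypothesis, P(data | H) works out to: P(data | r = 1) = (1/6)(0/5) = 0; P(data | r = 2) = (2/6)(1/5)(0/4) = 0; P(data | r = 3) = (3/6)(2/5)(1/4)(3/3) = 1/20; P(data | r = 4) = (4/6)(3/5)(2/4)(2/3) = 2/15; P(data | r = 5) = (5/6)(4/5)(3/4)(1/3) = 1/6.
The prior-weighted likelihoods are 1/5 · 0 = 0, 1/5 · 0 = 0, 1/5 · 1/20 = 1/100, 1/5 · 2/15 = 2/75, 1/5 · 1/6 = 1/30; with total 7/100.
Dividing through by the total gives posterior P(r = 1 | data) = 0, P(r = 2 | data) = 0, P(r = 3 | data) = 1/7, P(r = 4 | data) = 8/21, P(r = 5 | data) = 10/21.
So P(black next | data) = Σ P(black next | H) P(H | data) = (1)(1/7) + (1/2)(8/21) + (0)(10/21) = 1/3.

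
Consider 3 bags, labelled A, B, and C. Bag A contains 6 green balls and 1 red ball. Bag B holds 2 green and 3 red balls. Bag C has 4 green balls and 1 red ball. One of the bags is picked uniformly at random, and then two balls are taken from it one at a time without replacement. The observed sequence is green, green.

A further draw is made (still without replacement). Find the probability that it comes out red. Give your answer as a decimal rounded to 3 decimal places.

Under each hypothesis, the probability of the observed sequence is: P(data | bag A) = (6/7)(5/6) = 5/7; P(data | bag B) = (2/5)(1/4) = 1/10; P(data | bag C) = (4/5)(3/4) = 3/5.
Multiplying each by its prior: 1/3 · 5/7 = 5/21, 1/3 · 1/10 = 1/30, 1/3 · 3/5 = 1/5; these sum to 33/70.
Normalising, the posterior is P(bag A | data) = 50/99, P(bag B | data) = 7/99, P(bag C | data) = 14/33.
Averaging over the posterior, P(red next | data) = (1/5)(50/99) + (1)(7/99) + (1/3)(14/33) = 31/99.

0.313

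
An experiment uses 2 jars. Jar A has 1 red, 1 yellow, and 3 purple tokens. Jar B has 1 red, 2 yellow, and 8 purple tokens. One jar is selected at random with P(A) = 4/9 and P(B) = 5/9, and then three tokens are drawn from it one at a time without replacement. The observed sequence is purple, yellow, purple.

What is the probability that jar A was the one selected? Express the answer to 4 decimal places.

Compute the likelihood of the observed sequence for each case: P(data | jar A) = (3/5)(1/4)(2/3) = 0.1; P(data | jar B) = (8/11)(2/10)(7/9) = 0.11313.
The prior-weighted likelihoods are 4/9 · 0.1 = 0.044444, 5/9 · 0.11313 = 0.062851; with total 0.1073.
By Bayes' rule, P(jar A | data) = (0.044444) / (0.1073) = 0.41423.

0.4142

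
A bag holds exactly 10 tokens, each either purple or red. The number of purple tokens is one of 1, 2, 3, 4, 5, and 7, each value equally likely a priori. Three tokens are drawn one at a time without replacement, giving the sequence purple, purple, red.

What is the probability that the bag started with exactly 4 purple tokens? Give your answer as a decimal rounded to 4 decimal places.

Compute the likelihood of the observed sequence for each case: P(data | r = 1) = (1/10)(0/9) = 0; P(data | r = 2) = (2/10)(1/9)(8/8) = 0.022222; P(data | r = 3) = (3/10)(2/9)(7/8) = 0.058333; P(data | r = 4) = (4/10)(3/9)(6/8) = 0.1; P(data | r = 5) = (5/10)(4/9)(5/8) = 0.13889; P(data | r = 7) = (7/10)(6/9)(3/8) = 0.175.
Weighting by the prior gives 1/6 · 0 = 0, 1/6 · 0.022222 = 0.0037037, 1/6 · 0.058333 = 0.0097222, 1/6 · 0.1 = 0.016667, 1/6 · 0.13889 = 0.023148, 1/6 · 0.175 = 0.029167; summing to 0.082407.
So P(r = 4 | data) = (0.016667) / (0.082407) = 0.20225.

0.2022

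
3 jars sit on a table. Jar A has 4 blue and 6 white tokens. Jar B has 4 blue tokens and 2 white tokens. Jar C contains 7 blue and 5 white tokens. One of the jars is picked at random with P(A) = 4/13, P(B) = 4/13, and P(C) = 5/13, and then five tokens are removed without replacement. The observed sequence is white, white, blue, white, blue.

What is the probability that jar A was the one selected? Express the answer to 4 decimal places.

0.5896

Compute the likelihood of the observed sequence for each case: P(data | jar A) = (6/10)(5/9)(4/8)(4/7)(3/6) = 0.047619; P(data | jar B) = (2/6)(1/5)(4/4)(0/3) = 0; P(data | jar C) = (5/12)(4/11)(7/10)(3/9)(6/8) = 0.026515.
Weighting by the prior gives 4/13 · 0.047619 = 0.014652, 4/13 · 0 = 0, 5/13 · 0.026515 = 0.010198; these sum to 0.02485.
Therefore the posterior P(jar A | data) = (0.014652) / (0.02485) = 0.58961.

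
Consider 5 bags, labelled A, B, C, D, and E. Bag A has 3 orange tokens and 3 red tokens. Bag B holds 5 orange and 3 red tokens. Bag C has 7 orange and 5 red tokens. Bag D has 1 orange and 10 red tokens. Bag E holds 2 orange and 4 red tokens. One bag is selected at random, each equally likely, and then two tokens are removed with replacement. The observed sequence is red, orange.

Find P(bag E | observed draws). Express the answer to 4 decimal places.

0.2153

Under each hypothesis, the probability of the observed sequence is: P(data | bag A) = (3/6)(3/6) = 0.25; P(data | bag B) = (3/8)(5/8) = 0.23438; P(data | bag C) = (5/12)(7/12) = 0.24306; P(data | bag D) = (10/11)(1/11) = 0.082645; P(data | bag E) = (4/6)(2/6) = 0.22222.
The prior-weighted likelihoods are 1/5 · 0.25 = 0.05, 1/5 · 0.23438 = 0.046875, 1/5 · 0.24306 = 0.048611, 1/5 · 0.082645 = 0.016529, 1/5 · 0.22222 = 0.044444; summing to 0.20646.
So P(bag E | data) = (0.044444) / (0.20646) = 0.21527.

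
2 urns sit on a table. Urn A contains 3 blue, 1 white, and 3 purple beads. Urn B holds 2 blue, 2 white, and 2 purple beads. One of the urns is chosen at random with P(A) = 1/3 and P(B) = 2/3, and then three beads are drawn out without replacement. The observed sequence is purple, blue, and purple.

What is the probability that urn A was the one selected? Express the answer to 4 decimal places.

0.5625

For each hypothesis, P(data | H) works out to: P(data | urn A) = (3/7)(3/6)(2/5) = 3/35; P(data | urn B) = (2/6)(2/5)(1/4) = 1/30.
Weighting by the prior gives 1/3 · 3/35 = 1/35, 2/3 · 1/30 = 1/45; these sum to 16/315.
So P(urn A | data) = (1/35) / (16/315) = 9/16.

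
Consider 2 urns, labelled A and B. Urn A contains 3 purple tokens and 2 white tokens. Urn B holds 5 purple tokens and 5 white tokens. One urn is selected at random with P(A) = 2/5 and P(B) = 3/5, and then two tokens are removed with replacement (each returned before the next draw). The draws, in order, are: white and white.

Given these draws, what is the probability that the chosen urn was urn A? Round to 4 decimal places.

Compute the likelihood of the observed sequence for each case: P(data | urn A) = (2/5)(2/5) = 4/25; P(data | urn B) = (5/10)(5/10) = 1/4.
Weighting by the prior gives 2/5 · 4/25 = 8/125, 3/5 · 1/4 = 3/20; summing to 107/500.
Hence P(urn A | data) = (8/125) / (107/500) = 32/107.

0.2991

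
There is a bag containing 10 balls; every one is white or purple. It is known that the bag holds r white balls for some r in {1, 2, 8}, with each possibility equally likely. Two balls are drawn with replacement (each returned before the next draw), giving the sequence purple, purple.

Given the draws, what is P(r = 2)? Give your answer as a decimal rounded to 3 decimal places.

For each hypothesis, P(data | H) works out to: P(data | r = 1) = (9/10)(9/10) = 81/100; P(data | r = 2) = (8/10)(8/10) = 16/25; P(data | r = 8) = (2/10)(2/10) = 1/25.
Multiplying each by its prior: 1/3 · 81/100 = 27/100, 1/3 · 16/25 = 16/75, 1/3 · 1/25 = 1/75; summing to 149/300.
So P(r = 2 | data) = (16/75) / (149/300) = 64/149.

0.430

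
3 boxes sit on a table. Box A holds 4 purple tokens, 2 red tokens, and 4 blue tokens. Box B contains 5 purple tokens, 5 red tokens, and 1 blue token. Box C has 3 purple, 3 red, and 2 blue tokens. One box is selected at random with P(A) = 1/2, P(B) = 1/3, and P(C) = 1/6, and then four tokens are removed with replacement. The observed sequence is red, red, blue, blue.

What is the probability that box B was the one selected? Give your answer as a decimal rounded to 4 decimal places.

The likelihood of the observed sequence under each hypothesis: P(data | box A) = (2/10)(2/10)(4/10)(4/10) = 0.0064; P(data | box B) = (5/11)(5/11)(1/11)(1/11) = 0.0017075; P(data | box C) = (3/8)(3/8)(2/8)(2/8) = 0.0087891.
The prior-weighted likelihoods are 1/2 · 0.0064 = 0.0032, 1/3 · 0.0017075 = 0.00056918, 1/6 · 0.0087891 = 0.0014648; summing to 0.005234.
By Bayes' rule, P(box B | data) = (0.00056918) / (0.005234) = 0.10875.

0.1087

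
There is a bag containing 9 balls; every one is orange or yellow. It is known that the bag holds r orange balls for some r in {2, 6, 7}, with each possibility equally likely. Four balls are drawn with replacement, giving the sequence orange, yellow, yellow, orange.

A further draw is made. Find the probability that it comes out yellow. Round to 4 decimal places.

Compute the likelihood of the observed sequence for each case: P(data | r = 2) = (2/9)(7/9)(7/9)(2/9) = 0.029873; P(data | r = 6) = (6/9)(3/9)(3/9)(6/9) = 0.049383; P(data | r = 7) = (7/9)(2/9)(2/9)(7/9) = 0.029873.
The prior-weighted likelihoods are 1/3 · 0.029873 = 0.0099578, 1/3 · 0.049383 = 0.016461, 1/3 · 0.029873 = 0.0099578; summing to 0.036377.
Dividing through by the total gives posterior P(r = 2 | data) = 0.27374, P(r = 6 | data) = 0.45251, P(r = 7 | data) = 0.27374.
Averaging over the posterior, P(yellow next | data) = (7/9)(0.27374) + (1/3)(0.45251) + (2/9)(0.27374) = 0.42458.

0.4246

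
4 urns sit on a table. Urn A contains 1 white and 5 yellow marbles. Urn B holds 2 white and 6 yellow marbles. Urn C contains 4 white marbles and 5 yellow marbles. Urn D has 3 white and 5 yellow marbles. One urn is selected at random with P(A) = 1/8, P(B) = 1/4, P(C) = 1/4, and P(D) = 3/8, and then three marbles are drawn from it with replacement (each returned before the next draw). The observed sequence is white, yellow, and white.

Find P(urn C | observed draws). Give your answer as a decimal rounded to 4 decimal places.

Compute the likelihood of the observed sequence for each case: P(data | urn A) = (1/6)(5/6)(1/6) = 0.023148; P(data | urn B) = (2/8)(6/8)(2/8) = 0.046875; P(data | urn C) = (4/9)(5/9)(4/9) = 0.10974; P(data | urn D) = (3/8)(5/8)(3/8) = 0.087891.
Weighting by the prior gives 1/8 · 0.023148 = 0.0028935, 1/4 · 0.046875 = 0.011719, 1/4 · 0.10974 = 0.027435, 3/8 · 0.087891 = 0.032959; these sum to 0.075006.
By Bayes' rule, P(urn C | data) = (0.027435) / (0.075006) = 0.36577.

0.3658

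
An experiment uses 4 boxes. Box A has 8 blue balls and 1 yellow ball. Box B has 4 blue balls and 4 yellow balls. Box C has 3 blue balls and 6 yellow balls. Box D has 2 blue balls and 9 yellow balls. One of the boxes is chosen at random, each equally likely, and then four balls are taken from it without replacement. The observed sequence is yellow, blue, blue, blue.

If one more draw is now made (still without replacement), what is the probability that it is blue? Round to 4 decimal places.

Compute the likelihood of the observed sequence for each case: P(data | box A) = (1/9)(8/8)(7/7)(6/6) = 0.11111; P(data | box B) = (4/8)(4/7)(3/6)(2/5) = 0.057143; P(data | box C) = (6/9)(3/8)(2/7)(1/6) = 0.011905; P(data | box D) = (9/11)(2/10)(1/9)(0/8) = 0.
Weighting by the prior gives 1/4 · 0.11111 = 0.027778, 1/4 · 0.057143 = 0.014286, 1/4 · 0.011905 = 0.0029762, 1/4 · 0 = 0; these sum to 0.04504.
Normalising, the posterior is P(box A | data) = 0.61674, P(box B | data) = 0.31718, P(box C | data) = 0.066079, P(box D | data) = 0.
The predictive probability is P(blue next | data) = (1)(0.61674) + (1/4)(0.31718) + (0)(0.066079) = 0.69604.

0.6960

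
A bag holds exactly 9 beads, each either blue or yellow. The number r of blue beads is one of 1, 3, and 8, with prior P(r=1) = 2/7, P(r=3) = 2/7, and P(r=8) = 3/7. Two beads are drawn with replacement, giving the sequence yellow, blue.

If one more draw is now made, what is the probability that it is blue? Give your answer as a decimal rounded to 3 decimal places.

For each hypothesis, P(data | H) works out to: P(data | r = 1) = (8/9)(1/9) = 8/81; P(data | r = 3) = (6/9)(3/9) = 2/9; P(data | r = 8) = (1/9)(8/9) = 8/81.
Multiplying each by its prior: 2/7 · 8/81 = 16/567, 2/7 · 2/9 = 4/63, 3/7 · 8/81 = 8/189; with total 76/567.
Dividing through by the total gives posterior P(r = 1 | data) = 4/19, P(r = 3 | data) = 9/19, P(r = 8 | data) = 6/19.
So P(blue next | data) = Σ P(blue next | H) P(H | data) = (1/9)(4/19) + (1/3)(9/19) + (8/9)(6/19) = 79/171.

0.462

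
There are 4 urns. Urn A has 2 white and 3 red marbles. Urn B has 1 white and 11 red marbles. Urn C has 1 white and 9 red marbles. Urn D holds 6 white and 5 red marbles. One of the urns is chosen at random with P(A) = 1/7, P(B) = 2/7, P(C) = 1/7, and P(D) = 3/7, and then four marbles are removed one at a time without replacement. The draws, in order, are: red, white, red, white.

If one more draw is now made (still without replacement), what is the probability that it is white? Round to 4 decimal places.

Under each hypothesis, the probability of the observed sequence is: P(data | urn A) = (3/5)(2/4)(2/3)(1/2) = 1/10; P(data | urn B) = (11/12)(1/11)(10/10)(0/9) = 0; P(data | urn C) = (9/10)(1/9)(8/8)(0/7) = 0; P(data | urn D) = (5/11)(6/10)(4/9)(5/8) = 5/66.
Weighting by the prior gives 1/7 · 1/10 = 1/70, 2/7 · 0 = 0, 1/7 · 0 = 0, 3/7 · 5/66 = 5/154; these sum to 18/385.
Normalising, the posterior is P(urn A | data) = 11/36, P(urn B | data) = 0, P(urn C | data) = 0, P(urn D | data) = 25/36.
Averaging over the posterior, P(white next | data) = (0)(11/36) + (4/7)(25/36) = 25/63.

0.3968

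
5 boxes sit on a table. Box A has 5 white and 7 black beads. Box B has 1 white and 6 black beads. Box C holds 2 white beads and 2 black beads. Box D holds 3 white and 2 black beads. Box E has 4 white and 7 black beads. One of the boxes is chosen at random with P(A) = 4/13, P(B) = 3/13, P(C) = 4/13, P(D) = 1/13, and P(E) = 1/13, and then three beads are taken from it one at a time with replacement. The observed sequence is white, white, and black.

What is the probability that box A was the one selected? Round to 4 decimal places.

0.3416

The likelihood of the observed sequence under each hypothesis: P(data | box A) = (5/12)(5/12)(7/12) = 0.10127; P(data | box B) = (1/7)(1/7)(6/7) = 0.017493; P(data | box C) = (2/4)(2/4)(2/4) = 0.125; P(data | box D) = (3/5)(3/5)(2/5) = 0.144; P(data | box E) = (4/11)(4/11)(7/11) = 0.084147.
Weighting by the prior gives 4/13 · 0.10127 = 0.031161, 3/13 · 0.017493 = 0.0040368, 4/13 · 0.125 = 0.038462, 1/13 · 0.144 = 0.011077, 1/13 · 0.084147 = 0.0064729; summing to 0.091209.
So P(box A | data) = (0.031161) / (0.091209) = 0.34164.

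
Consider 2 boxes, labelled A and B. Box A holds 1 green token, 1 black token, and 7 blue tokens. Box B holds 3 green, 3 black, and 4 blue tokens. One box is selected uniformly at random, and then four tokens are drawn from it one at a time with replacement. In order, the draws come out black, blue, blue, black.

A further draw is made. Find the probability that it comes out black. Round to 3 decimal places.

0.235

The likelihood of the observed sequence under each hypothesis: P(data | box A) = (1/9)(7/9)(7/9)(1/9) = 0.0074684; P(data | box B) = (3/10)(4/10)(4/10)(3/10) = 0.0144.
The prior-weighted likelihoods are 1/2 · 0.0074684 = 0.0037342, 1/2 · 0.0144 = 0.0072; with total 0.010934.
The posterior is then P(box A | data) = 0.34151, P(box B | data) = 0.65849.
Averaging over the posterior, P(black next | data) = (1/9)(0.34151) + (3/10)(0.65849) = 0.23549.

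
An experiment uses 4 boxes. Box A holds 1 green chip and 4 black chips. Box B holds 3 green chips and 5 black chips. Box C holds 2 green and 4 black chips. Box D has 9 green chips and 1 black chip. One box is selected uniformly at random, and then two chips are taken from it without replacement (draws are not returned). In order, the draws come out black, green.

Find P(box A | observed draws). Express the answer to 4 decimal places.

The likelihood of the observed sequence under each hypothesis: P(data | box A) = (4/5)(1/4) = 0.2; P(data | box B) = (5/8)(3/7) = 0.26786; P(data | box C) = (4/6)(2/5) = 0.26667; P(data | box D) = (1/10)(9/9) = 0.1.
The prior-weighted likelihoods are 1/4 · 0.2 = 0.05, 1/4 · 0.26786 = 0.066964, 1/4 · 0.26667 = 0.066667, 1/4 · 0.1 = 0.025; these sum to 0.20863.
Therefore the posterior P(box A | data) = (0.05) / (0.20863) = 0.23966.

0.2397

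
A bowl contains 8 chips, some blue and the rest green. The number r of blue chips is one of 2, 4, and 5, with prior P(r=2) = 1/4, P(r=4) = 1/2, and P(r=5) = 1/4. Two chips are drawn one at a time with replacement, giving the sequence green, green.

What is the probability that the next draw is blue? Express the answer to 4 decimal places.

0.3977

The likelihood of the observed sequence under each hypothesis: P(data | r = 2) = (6/8)(6/8) = 9/16; P(data | r = 4) = (4/8)(4/8) = 1/4; P(data | r = 5) = (3/8)(3/8) = 9/64.
Weighting by the prior gives 1/4 · 9/16 = 9/64, 1/2 · 1/4 = 1/8, 1/4 · 9/64 = 9/256; these sum to 77/256.
Normalising, the posterior is P(r = 2 | data) = 36/77, P(r = 4 | data) = 32/77, P(r = 5 | data) = 9/77.
So P(blue next | data) = Σ P(blue next | H) P(H | data) = (1/4)(36/77) + (1/2)(32/77) + (5/8)(9/77) = 35/88.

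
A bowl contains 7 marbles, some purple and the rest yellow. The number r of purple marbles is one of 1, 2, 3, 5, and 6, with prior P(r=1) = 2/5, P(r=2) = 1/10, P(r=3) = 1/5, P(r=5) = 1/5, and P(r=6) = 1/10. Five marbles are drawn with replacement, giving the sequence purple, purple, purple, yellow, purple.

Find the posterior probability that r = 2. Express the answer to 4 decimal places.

The likelihood of the observed sequence under each hypothesis: P(data | r = 1) = (1/7)(1/7)(1/7)(6/7)(1/7) = 0.00035699; P(data | r = 2) = (2/7)(2/7)(2/7)(5/7)(2/7) = 0.0047599; P(data | r = 3) = (3/7)(3/7)(3/7)(4/7)(3/7) = 0.019278; P(data | r = 5) = (5/7)(5/7)(5/7)(2/7)(5/7) = 0.074374; P(data | r = 6) = (6/7)(6/7)(6/7)(1/7)(6/7) = 0.077111.
Weighting by the prior gives 2/5 · 0.00035699 = 0.0001428, 1/10 · 0.0047599 = 0.00047599, 1/5 · 0.019278 = 0.0038555, 1/5 · 0.074374 = 0.014875, 1/10 · 0.077111 = 0.0077111; summing to 0.02706.
By Bayes' rule, P(r = 2 | data) = (0.00047599) / (0.02706) = 0.01759.

0.0176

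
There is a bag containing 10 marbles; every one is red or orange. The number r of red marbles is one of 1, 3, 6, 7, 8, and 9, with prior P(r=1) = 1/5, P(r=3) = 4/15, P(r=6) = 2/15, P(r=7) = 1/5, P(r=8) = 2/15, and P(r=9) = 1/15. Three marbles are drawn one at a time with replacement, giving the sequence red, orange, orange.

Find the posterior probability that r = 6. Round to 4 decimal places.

For each hypothesis, P(data | H) works out to: P(data | r = 1) = (1/10)(9/10)(9/10) = 0.081; P(data | r = 3) = (3/10)(7/10)(7/10) = 0.147; P(data | r = 6) = (6/10)(4/10)(4/10) = 0.096; P(data | r = 7) = (7/10)(3/10)(3/10) = 0.063; P(data | r = 8) = (8/10)(2/10)(2/10) = 0.032; P(data | r = 9) = (9/10)(1/10)(1/10) = 0.009.
Multiplying each by its prior: 1/5 · 0.081 = 0.0162, 4/15 · 0.147 = 0.0392, 2/15 · 0.096 = 0.0128, 1/5 · 0.063 = 0.0126, 2/15 · 0.032 = 0.0042667, 1/15 · 0.009 = 0.0006; with total 0.085667.
Hence P(r = 6 | data) = (0.0128) / (0.085667) = 0.14942.

0.1494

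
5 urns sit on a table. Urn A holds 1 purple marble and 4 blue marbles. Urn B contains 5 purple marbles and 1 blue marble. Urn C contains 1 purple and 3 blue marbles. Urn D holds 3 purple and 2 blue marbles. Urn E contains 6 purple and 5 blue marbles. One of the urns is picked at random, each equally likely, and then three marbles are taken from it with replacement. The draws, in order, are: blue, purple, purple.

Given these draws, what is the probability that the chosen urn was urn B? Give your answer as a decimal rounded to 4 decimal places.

For each hypothesis, P(data | H) works out to: P(data | urn A) = (4/5)(1/5)(1/5) = 0.032; P(data | urn B) = (1/6)(5/6)(5/6) = 0.11574; P(data | urn C) = (3/4)(1/4)(1/4) = 0.046875; P(data | urn D) = (2/5)(3/5)(3/5) = 0.144; P(data | urn E) = (5/11)(6/11)(6/11) = 0.13524.
The prior-weighted likelihoods are 1/5 · 0.032 = 0.0064, 1/5 · 0.11574 = 0.023148, 1/5 · 0.046875 = 0.009375, 1/5 · 0.144 = 0.0288, 1/5 · 0.13524 = 0.027047; with total 0.09477.
By Bayes' rule, P(urn B | data) = (0.023148) / (0.09477) = 0.24425.

0.2443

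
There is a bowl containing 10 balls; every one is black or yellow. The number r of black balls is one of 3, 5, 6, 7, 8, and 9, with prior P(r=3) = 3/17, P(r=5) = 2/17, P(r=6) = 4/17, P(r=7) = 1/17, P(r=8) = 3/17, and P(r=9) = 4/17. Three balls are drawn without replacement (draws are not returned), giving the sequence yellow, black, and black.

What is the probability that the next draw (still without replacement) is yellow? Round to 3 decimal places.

Compute the likelihood of the observed sequence for each case: P(data | r = 3) = (7/10)(3/9)(2/8) = 0.058333; P(data | r = 5) = (5/10)(5/9)(4/8) = 0.13889; P(data | r = 6) = (4/10)(6/9)(5/8) = 0.16667; P(data | r = 7) = (3/10)(7/9)(6/8) = 0.175; P(data | r = 8) = (2/10)(8/9)(7/8) = 0.15556; P(data | r = 9) = (1/10)(9/9)(8/8) = 0.1.
The prior-weighted likelihoods are 3/17 · 0.058333 = 0.010294, 2/17 · 0.13889 = 0.01634, 4/17 · 0.16667 = 0.039216, 1/17 · 0.175 = 0.010294, 3/17 · 0.15556 = 0.027451, 4/17 · 0.1 = 0.023529; summing to 0.12712.
Dividing through by the total gives posterior P(r = 3 | data) = 0.080977, P(r = 5 | data) = 0.12853, P(r = 6 | data) = 0.30848, P(r = 7 | data) = 0.080977, P(r = 8 | data) = 0.21594, P(r = 9 | data) = 0.18509.
The predictive probability is P(yellow next | data) = (6/7)(0.080977) + (4/7)(0.12853) + (3/7)(0.30848) + (2/7)(0.080977) + (1/7)(0.21594) + (0)(0.18509) = 0.32905.

0.329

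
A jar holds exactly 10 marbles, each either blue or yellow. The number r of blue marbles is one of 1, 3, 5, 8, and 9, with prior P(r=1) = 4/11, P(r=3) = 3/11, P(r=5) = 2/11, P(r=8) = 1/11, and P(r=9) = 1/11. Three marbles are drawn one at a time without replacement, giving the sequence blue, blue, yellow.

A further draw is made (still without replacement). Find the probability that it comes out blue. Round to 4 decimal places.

0.5328

Compute the likelihood of the observed sequence for each case: P(data | r = 1) = (1/10)(0/9) = 0; P(data | r = 3) = (3/10)(2/9)(7/8) = 7/120; P(data | r = 5) = (5/10)(4/9)(5/8) = 5/36; P(data | r = 8) = (8/10)(7/9)(2/8) = 7/45; P(data | r = 9) = (9/10)(8/9)(1/8) = 1/10.
Multiplying each by its prior: 4/11 · 0 = 0, 3/11 · 7/120 = 7/440, 2/11 · 5/36 = 5/198, 1/11 · 7/45 = 7/495, 1/11 · 1/10 = 1/110; with total 17/264.
Dividing through by the total gives posterior P(r = 1 | data) = 0, P(r = 3 | data) = 21/85, P(r = 5 | data) = 20/51, P(r = 8 | data) = 56/255, P(r = 9 | data) = 12/85.
So P(blue next | data) = Σ P(blue next | H) P(H | data) = (1/7)(21/85) + (3/7)(20/51) + (6/7)(56/255) + (1)(12/85) = 317/595.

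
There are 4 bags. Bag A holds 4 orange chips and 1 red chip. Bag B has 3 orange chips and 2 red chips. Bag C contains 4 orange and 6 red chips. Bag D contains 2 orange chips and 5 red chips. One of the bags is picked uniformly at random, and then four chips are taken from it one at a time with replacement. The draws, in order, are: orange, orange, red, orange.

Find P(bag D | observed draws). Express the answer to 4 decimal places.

For each hypothesis, P(data | H) works out to: P(data | bag A) = (4/5)(4/5)(1/5)(4/5) = 0.1024; P(data | bag B) = (3/5)(3/5)(2/5)(3/5) = 0.0864; P(data | bag C) = (4/10)(4/10)(6/10)(4/10) = 0.0384; P(data | bag D) = (2/7)(2/7)(5/7)(2/7) = 0.01666.
Multiplying each by its prior: 1/4 · 0.1024 = 0.0256, 1/4 · 0.0864 = 0.0216, 1/4 · 0.0384 = 0.0096, 1/4 · 0.01666 = 0.0041649; with total 0.060965.
So P(bag D | data) = (0.0041649) / (0.060965) = 0.068317.

0.0683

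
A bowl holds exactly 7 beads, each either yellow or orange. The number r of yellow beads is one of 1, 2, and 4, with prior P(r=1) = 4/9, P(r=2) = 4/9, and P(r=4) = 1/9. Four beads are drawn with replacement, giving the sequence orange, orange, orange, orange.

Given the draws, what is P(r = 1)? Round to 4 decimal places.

0.6676

The likelihood of the observed sequence under each hypothesis: P(data | r = 1) = (6/7)(6/7)(6/7)(6/7) = 0.53978; P(data | r = 2) = (5/7)(5/7)(5/7)(5/7) = 0.26031; P(data | r = 4) = (3/7)(3/7)(3/7)(3/7) = 0.033736.
Multiplying each by its prior: 4/9 · 0.53978 = 0.2399, 4/9 · 0.26031 = 0.11569, 1/9 · 0.033736 = 0.0037484; these sum to 0.35934.
Hence P(r = 1 | data) = (0.2399) / (0.35934) = 0.66761.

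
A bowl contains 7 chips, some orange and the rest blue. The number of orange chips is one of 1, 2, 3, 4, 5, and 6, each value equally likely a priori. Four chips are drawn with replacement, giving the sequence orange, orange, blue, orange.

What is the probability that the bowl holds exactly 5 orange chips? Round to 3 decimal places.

0.308

Under each hypothesis, the probability of the observed sequence is: P(data | r = 1) = (1/7)(1/7)(6/7)(1/7) = 0.002499; P(data | r = 2) = (2/7)(2/7)(5/7)(2/7) = 0.01666; P(data | r = 3) = (3/7)(3/7)(4/7)(3/7) = 0.044981; P(data | r = 4) = (4/7)(4/7)(3/7)(4/7) = 0.079967; P(data | r = 5) = (5/7)(5/7)(2/7)(5/7) = 0.10412; P(data | r = 6) = (6/7)(6/7)(1/7)(6/7) = 0.089963.
Multiplying each by its prior: 1/6 · 0.002499 = 0.00041649, 1/6 · 0.01666 = 0.0027766, 1/6 · 0.044981 = 0.0074969, 1/6 · 0.079967 = 0.013328, 1/6 · 0.10412 = 0.017354, 1/6 · 0.089963 = 0.014994; with total 0.056365.
By Bayes' rule, P(r = 5 | data) = (0.017354) / (0.056365) = 0.30788.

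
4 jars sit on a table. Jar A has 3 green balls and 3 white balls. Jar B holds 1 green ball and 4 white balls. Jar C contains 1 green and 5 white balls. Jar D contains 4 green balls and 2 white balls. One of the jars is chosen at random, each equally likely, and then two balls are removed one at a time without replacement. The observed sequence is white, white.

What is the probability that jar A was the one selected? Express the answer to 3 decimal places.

Compute the likelihood of the observed sequence for each case: P(data | jar A) = (3/6)(2/5) = 1/5; P(data | jar B) = (4/5)(3/4) = 3/5; P(data | jar C) = (5/6)(4/5) = 2/3; P(data | jar D) = (2/6)(1/5) = 1/15.
Weighting by the prior gives 1/4 · 1/5 = 1/20, 1/4 · 3/5 = 3/20, 1/4 · 2/3 = 1/6, 1/4 · 1/15 = 1/60; summing to 23/60.
So P(jar A | data) = (1/20) / (23/60) = 3/23.

0.130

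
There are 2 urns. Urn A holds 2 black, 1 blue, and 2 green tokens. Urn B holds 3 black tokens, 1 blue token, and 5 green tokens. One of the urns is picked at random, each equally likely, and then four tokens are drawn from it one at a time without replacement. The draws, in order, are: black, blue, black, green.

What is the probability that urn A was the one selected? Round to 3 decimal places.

The likelihood of the observed sequence under each hypothesis: P(data | urn A) = (2/5)(1/4)(1/3)(2/2) = 0.033333; P(data | urn B) = (3/9)(1/8)(2/7)(5/6) = 0.0099206.
Weighting by the prior gives 1/2 · 0.033333 = 0.016667, 1/2 · 0.0099206 = 0.0049603; these sum to 0.021627.
So P(urn A | data) = (0.016667) / (0.021627) = 0.77064.

0.771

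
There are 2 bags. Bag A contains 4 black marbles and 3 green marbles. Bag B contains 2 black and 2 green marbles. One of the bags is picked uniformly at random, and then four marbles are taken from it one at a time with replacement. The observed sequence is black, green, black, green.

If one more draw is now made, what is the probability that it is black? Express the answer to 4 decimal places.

Compute the likelihood of the observed sequence for each case: P(data | bag A) = (4/7)(3/7)(4/7)(3/7) = 0.059975; P(data | bag B) = (2/4)(2/4)(2/4)(2/4) = 0.0625.
The prior-weighted likelihoods are 1/2 · 0.059975 = 0.029988, 1/2 · 0.0625 = 0.03125; these sum to 0.061238.
Normalising, the posterior is P(bag A | data) = 0.48969, P(bag B | data) = 0.51031.
Averaging over the posterior, P(black next | data) = (4/7)(0.48969) + (1/2)(0.51031) = 0.53498.

0.5350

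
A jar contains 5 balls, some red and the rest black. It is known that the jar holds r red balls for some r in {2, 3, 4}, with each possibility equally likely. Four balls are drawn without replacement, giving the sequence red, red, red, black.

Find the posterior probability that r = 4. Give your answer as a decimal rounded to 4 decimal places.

0.6667

The likelihood of the observed sequence under each hypothesis: P(data | r = 2) = (2/5)(1/4)(0/3) = 0; P(data | r = 3) = (3/5)(2/4)(1/3)(2/2) = 1/10; P(data | r = 4) = (4/5)(3/4)(2/3)(1/2) = 1/5.
Weighting by the prior gives 1/3 · 0 = 0, 1/3 · 1/10 = 1/30, 1/3 · 1/5 = 1/15; with total 1/10.
By Bayes' rule, P(r = 4 | data) = (1/15) / (1/10) = 2/3.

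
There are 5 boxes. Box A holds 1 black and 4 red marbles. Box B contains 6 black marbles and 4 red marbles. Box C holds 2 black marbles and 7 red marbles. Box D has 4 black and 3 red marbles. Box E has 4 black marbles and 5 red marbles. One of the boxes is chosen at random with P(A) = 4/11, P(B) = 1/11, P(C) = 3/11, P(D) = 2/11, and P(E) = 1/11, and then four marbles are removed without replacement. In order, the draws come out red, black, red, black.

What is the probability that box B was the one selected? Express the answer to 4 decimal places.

Compute the likelihood of the observed sequence for each case: P(data | box A) = (4/5)(1/4)(3/3)(0/2) = 0; P(data | box B) = (4/10)(6/9)(3/8)(5/7) = 0.071429; P(data | box C) = (7/9)(2/8)(6/7)(1/6) = 0.027778; P(data | box D) = (3/7)(4/6)(2/5)(3/4) = 0.085714; P(data | box E) = (5/9)(4/8)(4/7)(3/6) = 0.079365.
The prior-weighted likelihoods are 4/11 · 0 = 0, 1/11 · 0.071429 = 0.0064935, 3/11 · 0.027778 = 0.0075758, 2/11 · 0.085714 = 0.015584, 1/11 · 0.079365 = 0.007215; these sum to 0.036869.
Hence P(box B | data) = (0.0064935) / (0.036869) = 0.17613.

0.1761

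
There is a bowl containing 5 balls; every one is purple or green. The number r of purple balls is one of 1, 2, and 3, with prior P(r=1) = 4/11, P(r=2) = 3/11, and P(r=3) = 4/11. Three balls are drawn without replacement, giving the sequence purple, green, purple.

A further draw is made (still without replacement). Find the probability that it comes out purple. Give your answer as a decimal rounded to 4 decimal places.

0.3636

Under each hypothesis, the probability of the observed sequence is: P(data | r = 1) = (1/5)(4/4)(0/3) = 0; P(data | r = 2) = (2/5)(3/4)(1/3) = 1/10; P(data | r = 3) = (3/5)(2/4)(2/3) = 1/5.
Multiplying each by its prior: 4/11 · 0 = 0, 3/11 · 1/10 = 3/110, 4/11 · 1/5 = 4/55; these sum to 1/10.
Normalising, the posterior is P(r = 1 | data) = 0, P(r = 2 | data) = 3/11, P(r = 3 | data) = 8/11.
The predictive probability is P(purple next | data) = (0)(3/11) + (1/2)(8/11) = 4/11.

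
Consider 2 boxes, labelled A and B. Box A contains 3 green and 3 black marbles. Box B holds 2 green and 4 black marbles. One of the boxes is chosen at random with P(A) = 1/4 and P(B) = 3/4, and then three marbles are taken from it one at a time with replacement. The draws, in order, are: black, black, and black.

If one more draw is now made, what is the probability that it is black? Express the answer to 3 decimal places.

Compute the likelihood of the observed sequence for each case: P(data | box A) = (3/6)(3/6)(3/6) = 1/8; P(data | box B) = (4/6)(4/6)(4/6) = 8/27.
Weighting by the prior gives 1/4 · 1/8 = 1/32, 3/4 · 8/27 = 2/9; these sum to 73/288.
Dividing through by the total gives posterior P(box A | data) = 9/73, P(box B | data) = 64/73.
So P(black next | data) = Σ P(black next | H) P(H | data) = (1/2)(9/73) + (2/3)(64/73) = 283/438.

0.646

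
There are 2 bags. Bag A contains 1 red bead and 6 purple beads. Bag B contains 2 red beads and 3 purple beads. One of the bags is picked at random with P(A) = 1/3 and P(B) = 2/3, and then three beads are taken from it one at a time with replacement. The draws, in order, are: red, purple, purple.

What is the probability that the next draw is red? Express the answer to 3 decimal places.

0.331

For each hypothesis, P(data | H) works out to: P(data | bag A) = (1/7)(6/7)(6/7) = 0.10496; P(data | bag B) = (2/5)(3/5)(3/5) = 0.144.
Multiplying each by its prior: 1/3 · 0.10496 = 0.034985, 2/3 · 0.144 = 0.096; with total 0.13099.
Normalising, the posterior is P(bag A | data) = 0.26709, P(bag B | data) = 0.73291.
Averaging over the posterior, P(red next | data) = (1/7)(0.26709) + (2/5)(0.73291) = 0.33132.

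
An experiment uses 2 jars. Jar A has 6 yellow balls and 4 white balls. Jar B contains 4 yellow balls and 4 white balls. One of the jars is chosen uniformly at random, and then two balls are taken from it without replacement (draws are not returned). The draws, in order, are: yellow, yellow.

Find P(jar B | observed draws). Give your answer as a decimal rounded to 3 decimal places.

Compute the likelihood of the observed sequence for each case: P(data | jar A) = (6/10)(5/9) = 1/3; P(data | jar B) = (4/8)(3/7) = 3/14.
The prior-weighted likelihoods are 1/2 · 1/3 = 1/6, 1/2 · 3/14 = 3/28; these sum to 23/84.
Hence P(jar B | data) = (3/28) / (23/84) = 9/23.

0.391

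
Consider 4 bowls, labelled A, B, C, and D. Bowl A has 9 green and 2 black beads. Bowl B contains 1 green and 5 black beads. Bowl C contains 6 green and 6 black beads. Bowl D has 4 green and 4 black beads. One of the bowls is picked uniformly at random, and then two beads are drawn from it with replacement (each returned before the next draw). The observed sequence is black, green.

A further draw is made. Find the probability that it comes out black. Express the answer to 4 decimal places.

For each hypothesis, P(data | H) works out to: P(data | bowl A) = (2/11)(9/11) = 0.14876; P(data | bowl B) = (5/6)(1/6) = 0.13889; P(data | bowl C) = (6/12)(6/12) = 0.25; P(data | bowl D) = (4/8)(4/8) = 0.25.
The prior-weighted likelihoods are 1/4 · 0.14876 = 0.03719, 1/4 · 0.13889 = 0.034722, 1/4 · 0.25 = 0.0625, 1/4 · 0.25 = 0.0625; with total 0.19691.
Dividing through by the total gives posterior P(bowl A | data) = 0.18887, P(bowl B | data) = 0.17633, P(bowl C | data) = 0.3174, P(bowl D | data) = 0.3174.
Averaging over the posterior, P(black next | data) = (2/11)(0.18887) + (5/6)(0.17633) + (1/2)(0.3174) + (1/2)(0.3174) = 0.49868.

0.4987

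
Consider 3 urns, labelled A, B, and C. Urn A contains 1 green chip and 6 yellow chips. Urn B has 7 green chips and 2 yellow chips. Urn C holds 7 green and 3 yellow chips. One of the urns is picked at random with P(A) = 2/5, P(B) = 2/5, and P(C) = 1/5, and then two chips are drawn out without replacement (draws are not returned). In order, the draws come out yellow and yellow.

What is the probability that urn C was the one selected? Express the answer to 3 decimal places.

0.043

For each hypothesis, P(data | H) works out to: P(data | urn A) = (6/7)(5/6) = 0.71429; P(data | urn B) = (2/9)(1/8) = 0.027778; P(data | urn C) = (3/10)(2/9) = 0.066667.
Multiplying each by its prior: 2/5 · 0.71429 = 0.28571, 2/5 · 0.027778 = 0.011111, 1/5 · 0.066667 = 0.013333; summing to 0.31016.
By Bayes' rule, P(urn C | data) = (0.013333) / (0.31016) = 0.042989.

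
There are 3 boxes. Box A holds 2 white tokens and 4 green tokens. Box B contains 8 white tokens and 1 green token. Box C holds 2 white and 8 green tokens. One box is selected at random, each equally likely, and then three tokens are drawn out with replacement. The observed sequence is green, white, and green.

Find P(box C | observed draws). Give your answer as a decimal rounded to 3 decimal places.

For each hypothesis, P(data | H) works out to: P(data | box A) = (4/6)(2/6)(4/6) = 0.14815; P(data | box B) = (1/9)(8/9)(1/9) = 0.010974; P(data | box C) = (8/10)(2/10)(8/10) = 0.128.
The prior-weighted likelihoods are 1/3 · 0.14815 = 0.049383, 1/3 · 0.010974 = 0.003658, 1/3 · 0.128 = 0.042667; these sum to 0.095707.
Therefore the posterior P(box C | data) = (0.042667) / (0.095707) = 0.4458.

0.446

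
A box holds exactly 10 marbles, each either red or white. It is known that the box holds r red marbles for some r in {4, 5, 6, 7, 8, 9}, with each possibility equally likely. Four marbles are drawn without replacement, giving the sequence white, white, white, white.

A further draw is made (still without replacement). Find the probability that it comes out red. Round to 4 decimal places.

Under each hypothesis, the probability of the observed sequence is: P(data | r = 4) = (6/10)(5/9)(4/8)(3/7) = 0.071429; P(data | r = 5) = (5/10)(4/9)(3/8)(2/7) = 0.02381; P(data | r = 6) = (4/10)(3/9)(2/8)(1/7) = 0.0047619; P(data | r = 7) = (3/10)(2/9)(1/8)(0/7) = 0; P(data | r = 8) = (2/10)(1/9)(0/8) = 0; P(data | r = 9) = (1/10)(0/9) = 0.
Multiplying each by its prior: 1/6 · 0.071429 = 0.011905, 1/6 · 0.02381 = 0.0039683, 1/6 · 0.0047619 = 0.00079365, 1/6 · 0 = 0, 1/6 · 0 = 0, 1/6 · 0 = 0; summing to 0.016667.
Dividing through by the total gives posterior P(r = 4 | data) = 0.71429, P(r = 5 | data) = 0.2381, P(r = 6 | data) = 0.047619, P(r = 7 | data) = 0, P(r = 8 | data) = 0, P(r = 9 | data) = 0.
The predictive probability is P(red next | data) = (2/3)(0.71429) + (5/6)(0.2381) + (1)(0.047619) = 0.72222.

0.7222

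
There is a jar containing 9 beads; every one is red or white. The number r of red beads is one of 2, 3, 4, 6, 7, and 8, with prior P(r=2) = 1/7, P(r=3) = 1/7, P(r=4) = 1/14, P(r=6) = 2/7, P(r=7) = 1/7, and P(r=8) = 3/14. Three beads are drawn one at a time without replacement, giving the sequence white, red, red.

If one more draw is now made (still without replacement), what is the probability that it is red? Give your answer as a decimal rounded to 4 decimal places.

0.6776

Under each hypothesis, the probability of the observed sequence is: P(data | r = 2) = (7/9)(2/8)(1/7) = 1/36; P(data | r = 3) = (6/9)(3/8)(2/7) = 1/14; P(data | r = 4) = (5/9)(4/8)(3/7) = 5/42; P(data | r = 6) = (3/9)(6/8)(5/7) = 5/28; P(data | r = 7) = (2/9)(7/8)(6/7) = 1/6; P(data | r = 8) = (1/9)(8/8)(7/7) = 1/9.
Weighting by the prior gives 1/7 · 1/36 = 1/252, 1/7 · 1/14 = 1/98, 1/14 · 5/42 = 5/588, 2/7 · 5/28 = 5/98, 1/7 · 1/6 = 1/42, 3/14 · 1/9 = 1/42; these sum to 107/882.
The posterior is then P(r = 2 | data) = 7/214, P(r = 3 | data) = 9/107, P(r = 4 | data) = 15/214, P(r = 6 | data) = 45/107, P(r = 7 | data) = 21/107, P(r = 8 | data) = 21/107.
Averaging over the posterior, P(red next | data) = (0)(7/214) + (1/6)(9/107) + (1/3)(15/214) + (2/3)(45/107) + (5/6)(21/107) + (1)(21/107) = 145/214.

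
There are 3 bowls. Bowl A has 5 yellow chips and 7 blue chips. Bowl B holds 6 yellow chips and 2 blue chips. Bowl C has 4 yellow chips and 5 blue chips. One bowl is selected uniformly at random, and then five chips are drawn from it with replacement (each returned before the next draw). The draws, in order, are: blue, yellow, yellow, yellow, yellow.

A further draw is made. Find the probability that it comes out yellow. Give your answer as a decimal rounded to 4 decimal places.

Under each hypothesis, the probability of the observed sequence is: P(data | bowl A) = (7/12)(5/12)(5/12)(5/12)(5/12) = 0.017582; P(data | bowl B) = (2/8)(6/8)(6/8)(6/8)(6/8) = 0.079102; P(data | bowl C) = (5/9)(4/9)(4/9)(4/9)(4/9) = 0.021677.
The prior-weighted likelihoods are 1/3 · 0.017582 = 0.0058607, 1/3 · 0.079102 = 0.026367, 1/3 · 0.021677 = 0.0072256; with total 0.039454.
The posterior is then P(bowl A | data) = 0.14855, P(bowl B | data) = 0.66831, P(bowl C | data) = 0.18314.
Averaging over the posterior, P(yellow next | data) = (5/12)(0.14855) + (3/4)(0.66831) + (4/9)(0.18314) = 0.64452.

0.6445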